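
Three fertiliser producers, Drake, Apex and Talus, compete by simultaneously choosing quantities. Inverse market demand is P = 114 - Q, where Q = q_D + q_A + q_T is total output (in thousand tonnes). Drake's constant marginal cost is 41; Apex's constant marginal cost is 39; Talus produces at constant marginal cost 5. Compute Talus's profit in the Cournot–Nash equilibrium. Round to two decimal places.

2002.56

Drake's profit: π_D = (114 - Q)q_D - (41q_D). Setting ∂π_D/∂q_D = 0: 73 - 2q_D - (q_A + q_T) = 0.
Apex's first-order condition: 75 - 2q_A - (q_D + q_T) = 0.
Talus's profit: π_T = (114 - Q)q_T - (5q_T). Setting ∂π_T/∂q_T = 0: 109 - 2q_T - (q_D + q_A) = 0.
Summing all 3 equations gives 257 − 4Q = 0, hence Q = 257/4.
Back-substituting: q_D = (73 − 257/4) = 35/4, q_A = (75 − 257/4) = 43/4, q_T = (109 − 257/4) = 179/4.
Price P = 114 - 257/4 = 199/4.
Talus's profit: (199/4 - 5)·(179/4) = 2002.5625.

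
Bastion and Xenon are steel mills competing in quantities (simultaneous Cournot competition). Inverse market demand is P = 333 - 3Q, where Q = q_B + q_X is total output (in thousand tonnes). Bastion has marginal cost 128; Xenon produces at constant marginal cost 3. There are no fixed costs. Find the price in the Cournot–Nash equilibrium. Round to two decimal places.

154.67

Bastion's profit: π_B = (333 - 3Q)q_B - (128q_B). Setting ∂π_B/∂q_B = 0: 205 - 6q_B - 3(q_X) = 0.
Xenon's first-order condition: 330 - 6q_X - 3(q_B) = 0.
So q_B = (205 - 3q_X)/6 and q_X = (330 - 3q_B)/6.
Solving the pair: q_B = 80/9, q_X = 455/9.
Total output Q = 535/9, so price P = 333 - 3·(535/9) = 464/3.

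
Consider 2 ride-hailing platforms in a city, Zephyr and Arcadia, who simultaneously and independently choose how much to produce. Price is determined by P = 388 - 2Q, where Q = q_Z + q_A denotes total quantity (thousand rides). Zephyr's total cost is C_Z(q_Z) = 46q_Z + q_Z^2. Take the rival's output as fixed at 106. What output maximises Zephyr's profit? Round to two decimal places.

21.67

With the rival's output fixed at 106, Zephyr's profit is π_Z = (388 - 2·106 - 2q_Z)q_Z - (46q_Z + q_Z²) = (176 - 2q_Z)q_Z - (46q_Z + q_Z²).
∂π_Z/∂q_Z = 130 - 6q_Z = 0, so q_Z = 65/3.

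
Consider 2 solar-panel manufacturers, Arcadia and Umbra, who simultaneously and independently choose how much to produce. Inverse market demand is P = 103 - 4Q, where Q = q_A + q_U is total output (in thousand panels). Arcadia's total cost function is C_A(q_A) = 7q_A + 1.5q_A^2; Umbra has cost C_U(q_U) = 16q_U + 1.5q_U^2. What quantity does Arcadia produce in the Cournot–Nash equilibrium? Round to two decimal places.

6.74

Arcadia's profit: π_A = (103 - 4Q)q_A - (7q_A + (3/2)q_A²). Setting ∂π_A/∂q_A = 0: 96 - 11q_A - 4(q_U) = 0.
Umbra's first-order condition: 87 - 11q_U - 4(q_A) = 0.
Rearranging gives the reaction functions q_A = (96 - 4q_U)/11 and q_U = (87 - 4q_A)/11.
Solving the pair: q_A = 236/35, q_U = 191/35.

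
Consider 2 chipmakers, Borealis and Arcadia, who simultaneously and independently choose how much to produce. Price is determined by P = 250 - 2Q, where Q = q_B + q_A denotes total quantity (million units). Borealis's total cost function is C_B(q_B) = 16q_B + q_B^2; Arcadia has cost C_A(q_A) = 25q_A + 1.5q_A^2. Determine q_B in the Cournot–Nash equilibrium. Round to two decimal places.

Borealis's profit: π_B = (250 - 2Q)q_B - (16q_B + q_B²). Setting ∂π_B/∂q_B = 0: 234 - 6q_B - 2(q_A) = 0.
Arcadia's first-order condition: 225 - 7q_A - 2(q_B) = 0.
Rearranging gives the reaction functions q_B = (234 - 2q_A)/6 and q_A = (225 - 2q_B)/7.
Substituting one into the other gives q_B = 594/19 and q_A = 441/19.

31.26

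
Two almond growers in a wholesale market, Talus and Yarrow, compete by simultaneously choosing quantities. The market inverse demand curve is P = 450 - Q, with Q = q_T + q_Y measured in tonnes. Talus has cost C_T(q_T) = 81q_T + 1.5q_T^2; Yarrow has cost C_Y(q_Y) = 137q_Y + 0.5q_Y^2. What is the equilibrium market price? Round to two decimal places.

307.86

Talus's profit: π_T = (450 - Q)q_T - (81q_T + (3/2)q_T²). Setting ∂π_T/∂q_T = 0: 369 - 5q_T - (q_Y) = 0.
Yarrow's profit: π_Y = (450 - Q)q_Y - (137q_Y + (1/2)q_Y²). Setting ∂π_Y/∂q_Y = 0: 313 - 3q_Y - (q_T) = 0.
Rearranging gives the reaction functions q_T = (369 - q_Y)/5 and q_Y = (313 - q_T)/3.
Solving the pair: q_T = 397/7, q_Y = 598/7.
Total output Q = 995/7, so price P = 450 - 995/7 = 307.8571.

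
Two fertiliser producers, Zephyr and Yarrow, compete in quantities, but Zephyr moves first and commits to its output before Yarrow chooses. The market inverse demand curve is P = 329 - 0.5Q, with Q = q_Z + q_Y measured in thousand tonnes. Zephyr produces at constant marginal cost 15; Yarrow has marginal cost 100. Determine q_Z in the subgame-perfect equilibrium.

399

Solve by backward induction. Given q_Z, the follower Yarrow maximises π_Y = (329 - (1/2)q_Z - (1/2)q_Y)q_Y - 100q_Y.
∂π_Y/∂q_Y = 229 - (1/2)q_Z - q_Y = 0 gives the reaction function q_Y = (229 - (1/2)q_Z).
Zephyr substitutes q_Y(q_Z) into its own profit: π_Z = q_Z(329 - (1/2)q_Z - (229 - (1/2)q_Z)/2) - 15q_Z = (429/2 - (1/4)q_Z)q_Z - 15q_Z.
Maximising: ∂π_Z/∂q_Z = 399/2 - (1/2)q_Z = 0, giving q_Z = 399.
Then q_Y = (229 - (1/2)·399) = 59/2.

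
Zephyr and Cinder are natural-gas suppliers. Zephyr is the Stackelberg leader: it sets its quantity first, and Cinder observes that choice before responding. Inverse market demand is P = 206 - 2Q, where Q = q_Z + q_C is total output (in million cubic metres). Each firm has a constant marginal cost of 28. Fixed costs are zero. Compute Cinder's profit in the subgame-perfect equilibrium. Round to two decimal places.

Solve by backward induction. Given q_Z, the follower Cinder maximises π_C = (206 - 2q_Z - 2q_C)q_C - 28q_C.
Follower FOC: 178 - 2q_Z - 4q_C = 0, so q_C(q_Z) = (178 - 2q_Z)/4.
Zephyr substitutes q_C(q_Z) into its own profit: π_Z = q_Z(206 - 2q_Z - (178 - 2q_Z)/2) - 28q_Z = (117 - q_Z)q_Z - 28q_Z.
The leader's first-order condition 89 - 2q_Z = 0 yields q_Z = 89/2.
Then q_C = (178 - 2·(89/2))/4 = 89/4.
Price P = 206 - 2·(267/4) = 145/2.
Cinder's profit: (145/2 - 28)·(89/4) = 990.1250.

990.13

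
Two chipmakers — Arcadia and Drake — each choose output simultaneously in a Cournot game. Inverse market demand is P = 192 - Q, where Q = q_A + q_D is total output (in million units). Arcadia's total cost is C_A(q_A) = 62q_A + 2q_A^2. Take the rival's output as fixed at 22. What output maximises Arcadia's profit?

With the rival's output fixed at 22, Arcadia's profit is π_A = (192 - 22 - q_A)q_A - (62q_A + 2q_A²) = (170 - q_A)q_A - (62q_A + 2q_A²).
∂π_A/∂q_A = 108 - 6q_A = 0, so q_A = 18.

18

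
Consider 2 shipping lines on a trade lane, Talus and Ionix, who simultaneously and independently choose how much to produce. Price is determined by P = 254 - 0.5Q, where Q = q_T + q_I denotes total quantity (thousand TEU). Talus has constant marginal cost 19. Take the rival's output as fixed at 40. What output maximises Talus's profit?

215

With the rival's output fixed at 40, Talus's profit is π_T = (254 - (1/2)·40 - (1/2)q_T)q_T - (19q_T) = (234 - (1/2)q_T)q_T - (19q_T).
∂π_T/∂q_T = 215 - q_T = 0, so q_T = 215.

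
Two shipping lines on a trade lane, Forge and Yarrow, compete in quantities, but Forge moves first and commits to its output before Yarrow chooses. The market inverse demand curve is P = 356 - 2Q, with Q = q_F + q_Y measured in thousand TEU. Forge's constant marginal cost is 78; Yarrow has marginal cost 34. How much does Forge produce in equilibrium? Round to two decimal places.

The follower Yarrow best-responds to any q_F: π_Y = (356 - 2Q)q_Y - 34q_Y.
Follower FOC: 322 - 2q_F - 4q_Y = 0, so q_Y(q_F) = (322 - 2q_F)/4.
Forge substitutes q_Y(q_F) into its own profit: π_F = q_F(356 - 2q_F - (322 - 2q_F)/2) - 78q_F = (195 - q_F)q_F - 78q_F.
The leader's first-order condition 117 - 2q_F = 0 yields q_F = 117/2.
Then q_Y = (322 - 2·(117/2))/4 = 205/4.

58.50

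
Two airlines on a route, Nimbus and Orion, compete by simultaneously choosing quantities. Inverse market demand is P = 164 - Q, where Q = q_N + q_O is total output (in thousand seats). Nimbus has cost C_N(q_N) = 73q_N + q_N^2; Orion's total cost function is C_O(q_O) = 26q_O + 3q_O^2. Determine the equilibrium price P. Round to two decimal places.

Nimbus's profit: π_N = (164 - Q)q_N - (73q_N + q_N²). Setting ∂π_N/∂q_N = 0: 91 - 4q_N - (q_O) = 0.
Orion's first-order condition: 138 - 8q_O - (q_N) = 0.
Rearranging gives the reaction functions q_N = (91 - q_O)/4 and q_O = (138 - q_N)/8.
Substituting one into the other gives q_N = 590/31 and q_O = 461/31.
Total output Q = 1051/31, so price P = 164 - 1051/31 = 130.0968.

130.10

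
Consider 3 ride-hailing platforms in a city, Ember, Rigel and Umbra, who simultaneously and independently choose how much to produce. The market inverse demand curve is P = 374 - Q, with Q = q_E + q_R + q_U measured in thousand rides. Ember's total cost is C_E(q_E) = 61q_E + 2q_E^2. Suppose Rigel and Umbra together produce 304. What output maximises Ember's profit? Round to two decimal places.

1.50

With rivals' combined output fixed at 304, Ember's profit is π_E = (374 - 304 - q_E)q_E - (61q_E + 2q_E²) = (70 - q_E)q_E - (61q_E + 2q_E²).
∂π_E/∂q_E = 9 - 6q_E = 0, so q_E = 3/2.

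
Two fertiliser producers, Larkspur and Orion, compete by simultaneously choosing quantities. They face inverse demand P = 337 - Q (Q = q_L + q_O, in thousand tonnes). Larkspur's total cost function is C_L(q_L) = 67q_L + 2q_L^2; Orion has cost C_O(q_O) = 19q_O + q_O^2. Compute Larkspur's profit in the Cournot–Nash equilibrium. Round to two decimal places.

Larkspur's profit: π_L = (337 - Q)q_L - (67q_L + 2q_L²). Setting ∂π_L/∂q_L = 0: 270 - 6q_L - (q_O) = 0.
Orion's profit: π_O = (337 - Q)q_O - (19q_O + q_O²). Setting ∂π_O/∂q_O = 0: 318 - 4q_O - (q_L) = 0.
Rearranging gives the reaction functions q_L = (270 - q_O)/6 and q_O = (318 - q_L)/4.
Substituting one into the other gives q_L = 762/23 and q_O = 1638/23.
Price P = 337 - 104.3478 = 232.6522.
Larkspur's profit: 232.6522·(762/23) - 67·(762/23) - 2(762/23)² = 3292.8771.

3292.88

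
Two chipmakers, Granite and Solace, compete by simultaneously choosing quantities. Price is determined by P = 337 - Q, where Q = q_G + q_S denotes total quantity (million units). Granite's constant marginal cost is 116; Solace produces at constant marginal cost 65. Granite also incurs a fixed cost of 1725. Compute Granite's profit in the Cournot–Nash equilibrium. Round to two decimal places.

1486.11

Granite's profit: π_G = (337 - Q)q_G - (116q_G). Setting ∂π_G/∂q_G = 0: 221 - 2q_G - (q_S) = 0.
Solace's profit: π_S = (337 - Q)q_S - (65q_S). Setting ∂π_S/∂q_S = 0: 272 - 2q_S - (q_G) = 0.
Rearranging gives the reaction functions q_G = (221 - q_S)/2 and q_S = (272 - q_G)/2.
Solving the pair: q_G = 170/3, q_S = 323/3.
Price P = 337 - 493/3 = 518/3.
Granite's profit: (518/3 - 116)·(170/3) - 1725 = 1486.1111.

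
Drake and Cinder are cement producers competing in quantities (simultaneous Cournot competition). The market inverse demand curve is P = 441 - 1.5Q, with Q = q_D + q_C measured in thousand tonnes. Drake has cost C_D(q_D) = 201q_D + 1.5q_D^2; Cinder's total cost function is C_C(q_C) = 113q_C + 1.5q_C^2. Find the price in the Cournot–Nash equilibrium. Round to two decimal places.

Drake's profit: π_D = (441 - 1.5Q)q_D - (201q_D + (3/2)q_D²). Setting ∂π_D/∂q_D = 0: 240 - 6q_D - (3/2)(q_C) = 0.
Cinder's profit: π_C = (441 - 1.5Q)q_C - (113q_C + (3/2)q_C²). Setting ∂π_C/∂q_C = 0: 328 - 6q_C - (3/2)(q_D) = 0.
Best responses: q_D = (240 - (3/2)q_C)/6, q_C = (328 - (3/2)q_D)/6.
Solving the pair: q_D = 1264/45, q_C = 47.6444.
Total output Q = 1136/15, so price P = 441 - (3/2)·(1136/15) = 1637/5.

327.40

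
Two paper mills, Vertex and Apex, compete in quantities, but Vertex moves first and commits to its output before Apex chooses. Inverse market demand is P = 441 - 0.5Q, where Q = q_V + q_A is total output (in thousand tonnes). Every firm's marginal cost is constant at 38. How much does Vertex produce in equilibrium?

The follower Apex best-responds to any q_V: π_A = (441 - 0.5Q)q_A - 38q_A.
Setting the follower's marginal profit to zero, 403 - (1/2)q_V - q_A = 0, i.e. q_A = (403 - (1/2)q_V).
The leader anticipates this reaction. Substituting into P = 441 - 0.5Q gives P = 479/2 - (1/4)q_V, so π_V = (479/2 - (1/4)q_V)q_V - 38q_V.
The leader's first-order condition 403/2 - (1/2)q_V = 0 yields q_V = 403.
Then q_A = (403 - (1/2)·403) = 403/2.

403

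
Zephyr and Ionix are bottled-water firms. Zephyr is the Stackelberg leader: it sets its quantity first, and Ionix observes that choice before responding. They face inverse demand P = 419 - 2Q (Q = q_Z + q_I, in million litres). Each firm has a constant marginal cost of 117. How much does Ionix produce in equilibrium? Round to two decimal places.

37.75

The follower Ionix best-responds to any q_Z: π_I = (419 - 2Q)q_I - 117q_I.
Follower FOC: 302 - 2q_Z - 4q_I = 0, so q_I(q_Z) = (302 - 2q_Z)/4.
Zephyr substitutes q_I(q_Z) into its own profit: π_Z = q_Z(419 - 2q_Z - (302 - 2q_Z)/2) - 117q_Z = (268 - q_Z)q_Z - 117q_Z.
The leader's first-order condition 151 - 2q_Z = 0 yields q_Z = 151/2.
Then q_I = (302 - 2·(151/2))/4 = 151/4.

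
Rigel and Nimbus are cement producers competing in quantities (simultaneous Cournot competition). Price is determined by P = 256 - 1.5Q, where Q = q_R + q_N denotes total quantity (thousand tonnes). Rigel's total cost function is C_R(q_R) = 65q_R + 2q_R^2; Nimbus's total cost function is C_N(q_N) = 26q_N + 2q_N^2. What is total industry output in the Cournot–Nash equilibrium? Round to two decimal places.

Rigel's profit: π_R = (256 - 1.5Q)q_R - (65q_R + 2q_R²). Setting ∂π_R/∂q_R = 0: 191 - 7q_R - (3/2)(q_N) = 0.
Nimbus's first-order condition: 230 - 7q_N - (3/2)(q_R) = 0.
Best responses: q_R = (191 - (3/2)q_N)/7, q_N = (230 - (3/2)q_R)/7.
Solving the pair: q_R = 21.2193, q_N = 28.3102.
Total output Q = 21.2193 + 28.3102 = 842/17.

49.53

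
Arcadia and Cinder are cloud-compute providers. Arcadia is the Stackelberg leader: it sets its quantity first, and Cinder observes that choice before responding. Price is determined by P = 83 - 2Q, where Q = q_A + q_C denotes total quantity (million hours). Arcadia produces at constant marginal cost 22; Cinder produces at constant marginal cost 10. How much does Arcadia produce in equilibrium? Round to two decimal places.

Solve by backward induction. Given q_A, the follower Cinder maximises π_C = (83 - 2q_A - 2q_C)q_C - 10q_C.
Follower FOC: 73 - 2q_A - 4q_C = 0, so q_C(q_A) = (73 - 2q_A)/4.
Arcadia substitutes q_C(q_A) into its own profit: π_A = q_A(83 - 2q_A - (73 - 2q_A)/2) - 22q_A = (93/2 - q_A)q_A - 22q_A.
Maximising: ∂π_A/∂q_A = 49/2 - 2q_A = 0, giving q_A = 49/4.
Then q_C = (73 - 2·(49/4))/4 = 97/8.

12.25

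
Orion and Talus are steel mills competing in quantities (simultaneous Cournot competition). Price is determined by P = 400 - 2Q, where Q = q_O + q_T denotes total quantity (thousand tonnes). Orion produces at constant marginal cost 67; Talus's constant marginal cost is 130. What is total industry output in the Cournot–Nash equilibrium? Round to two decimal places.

100.50

Orion's profit: π_O = (400 - 2Q)q_O - (67q_O). Setting ∂π_O/∂q_O = 0: 333 - 4q_O - 2(q_T) = 0.
Talus's profit: π_T = (400 - 2Q)q_T - (130q_T). Setting ∂π_T/∂q_T = 0: 270 - 4q_T - 2(q_O) = 0.
So q_O = (333 - 2q_T)/4 and q_T = (270 - 2q_O)/4.
Solving the pair: q_O = 66, q_T = 69/2.
Total output Q = 66 + 69/2 = 201/2.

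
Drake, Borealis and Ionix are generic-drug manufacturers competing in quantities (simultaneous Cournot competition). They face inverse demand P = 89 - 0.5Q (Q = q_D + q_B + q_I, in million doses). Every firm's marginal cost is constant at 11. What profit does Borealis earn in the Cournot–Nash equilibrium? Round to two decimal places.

760.50

Each firm earns π_i = (89 - 0.5Q)q_i - 11q_i.
Setting ∂π_i/∂q_i = 0 with rivals' quantities fixed: 78 - q_i - (1/2)·Σ_{j≠i} q_j = 0.
With identical firms every q_j equals q_i, so Σ_{j≠i} q_j = 2q_i and 78 = 2q_i, giving q_i = 39.
Price P = 89 - (1/2)·117 = 61/2.
Borealis's profit: (61/2 - 11)·39 = 1521/2.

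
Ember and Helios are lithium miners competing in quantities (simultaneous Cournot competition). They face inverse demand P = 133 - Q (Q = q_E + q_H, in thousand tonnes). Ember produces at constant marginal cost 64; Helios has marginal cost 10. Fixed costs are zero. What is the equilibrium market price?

69

Ember's profit: π_E = (133 - Q)q_E - (64q_E). Setting ∂π_E/∂q_E = 0: 69 - 2q_E - (q_H) = 0.
Helios's first-order condition: 123 - 2q_H - (q_E) = 0.
Best responses: q_E = (69 - q_H)/2, q_H = (123 - q_E)/2.
Solving the pair: q_E = 5, q_H = 59.
Total output Q = 64, so price P = 133 - 64 = 69.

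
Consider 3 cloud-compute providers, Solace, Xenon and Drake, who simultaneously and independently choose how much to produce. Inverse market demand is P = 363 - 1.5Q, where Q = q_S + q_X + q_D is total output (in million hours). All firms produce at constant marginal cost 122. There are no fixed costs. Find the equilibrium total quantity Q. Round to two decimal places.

120.50

A representative firm's profit is π_i = q_i(363 - 1.5Q) - 122q_i.
First-order condition (treating rivals' output as given): 241 - 3q_i - (3/2)·Σ_{j≠i} q_j = 0.
With identical firms every q_j equals q_i, so Σ_{j≠i} q_j = 2q_i and 241 = 6q_i, giving q_i = 241/6.
Total output Q = 241/6 + 241/6 + 241/6 = 241/2.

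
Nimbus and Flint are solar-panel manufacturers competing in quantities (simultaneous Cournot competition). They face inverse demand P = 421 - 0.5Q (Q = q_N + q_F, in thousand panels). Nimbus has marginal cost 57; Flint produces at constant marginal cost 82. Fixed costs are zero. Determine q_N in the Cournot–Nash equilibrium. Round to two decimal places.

259.33

Nimbus's profit: π_N = (421 - 0.5Q)q_N - (57q_N). Setting ∂π_N/∂q_N = 0: 364 - q_N - (1/2)(q_F) = 0.
Flint's first-order condition: 339 - q_F - (1/2)(q_N) = 0.
So q_N = (364 - (1/2)q_F) and q_F = (339 - (1/2)q_N).
Substituting one into the other gives q_N = 778/3 and q_F = 628/3.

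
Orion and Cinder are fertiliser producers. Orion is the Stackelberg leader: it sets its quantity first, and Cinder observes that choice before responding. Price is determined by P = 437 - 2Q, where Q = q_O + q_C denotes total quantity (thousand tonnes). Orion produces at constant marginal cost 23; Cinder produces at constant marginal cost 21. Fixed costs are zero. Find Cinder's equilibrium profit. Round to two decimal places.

5512.50

Solve by backward induction. Given q_O, the follower Cinder maximises π_C = (437 - 2q_O - 2q_C)q_C - 21q_C.
Follower FOC: 416 - 2q_O - 4q_C = 0, so q_C(q_O) = (416 - 2q_O)/4.
Orion substitutes q_C(q_O) into its own profit: π_O = q_O(437 - 2q_O - (416 - 2q_O)/2) - 23q_O = (229 - q_O)q_O - 23q_O.
Leader FOC: 206 - 2q_O = 0, so q_O = 103.
Then q_C = (416 - 2·103)/4 = 105/2.
Price P = 437 - 2·(311/2) = 126.
Cinder's profit: (126 - 21)·(105/2) = 5512.5000.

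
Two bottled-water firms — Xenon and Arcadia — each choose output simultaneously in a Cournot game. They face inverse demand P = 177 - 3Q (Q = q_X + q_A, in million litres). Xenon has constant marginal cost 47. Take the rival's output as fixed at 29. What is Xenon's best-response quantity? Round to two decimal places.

7.17

With the rival's output fixed at 29, Xenon's profit is π_X = (177 - 3·29 - 3q_X)q_X - (47q_X) = (90 - 3q_X)q_X - (47q_X).
∂π_X/∂q_X = 43 - 6q_X = 0, so q_X = 43/6.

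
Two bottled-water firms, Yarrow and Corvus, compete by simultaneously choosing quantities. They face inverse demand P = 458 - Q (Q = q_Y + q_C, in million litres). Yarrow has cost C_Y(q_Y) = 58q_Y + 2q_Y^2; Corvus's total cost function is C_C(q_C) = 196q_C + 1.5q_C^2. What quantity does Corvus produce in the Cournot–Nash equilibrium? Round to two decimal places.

40.41

Yarrow's profit: π_Y = (458 - Q)q_Y - (58q_Y + 2q_Y²). Setting ∂π_Y/∂q_Y = 0: 400 - 6q_Y - (q_C) = 0.
Corvus's profit: π_C = (458 - Q)q_C - (196q_C + (3/2)q_C²). Setting ∂π_C/∂q_C = 0: 262 - 5q_C - (q_Y) = 0.
So q_Y = (400 - q_C)/6 and q_C = (262 - q_Y)/5.
Solving the pair: q_Y = 1738/29, q_C = 1172/29.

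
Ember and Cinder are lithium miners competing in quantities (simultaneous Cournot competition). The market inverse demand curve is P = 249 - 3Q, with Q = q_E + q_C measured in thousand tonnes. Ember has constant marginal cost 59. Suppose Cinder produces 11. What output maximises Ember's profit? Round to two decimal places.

With the rival's output fixed at 11, Ember's profit is π_E = (249 - 3·11 - 3q_E)q_E - (59q_E) = (216 - 3q_E)q_E - (59q_E).
∂π_E/∂q_E = 157 - 6q_E = 0, so q_E = 157/6.

26.17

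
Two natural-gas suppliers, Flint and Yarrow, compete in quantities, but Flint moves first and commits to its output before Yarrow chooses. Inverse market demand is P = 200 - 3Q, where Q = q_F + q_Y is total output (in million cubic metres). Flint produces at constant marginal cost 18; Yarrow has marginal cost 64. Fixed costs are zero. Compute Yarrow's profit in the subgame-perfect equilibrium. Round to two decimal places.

Solve by backward induction. Given q_F, the follower Yarrow maximises π_Y = (200 - 3q_F - 3q_Y)q_Y - 64q_Y.
Setting the follower's marginal profit to zero, 136 - 3q_F - 6q_Y = 0, i.e. q_Y = (136 - 3q_F)/6.
Flint substitutes q_Y(q_F) into its own profit: π_F = q_F(200 - 3q_F - (136 - 3q_F)/2) - 18q_F = (132 - (3/2)q_F)q_F - 18q_F.
Leader FOC: 114 - 3q_F = 0, so q_F = 38.
Then q_Y = (136 - 3·38)/6 = 11/3.
Price P = 200 - 3·(125/3) = 75.
Yarrow's profit: (75 - 64)·(11/3) = 121/3.

40.33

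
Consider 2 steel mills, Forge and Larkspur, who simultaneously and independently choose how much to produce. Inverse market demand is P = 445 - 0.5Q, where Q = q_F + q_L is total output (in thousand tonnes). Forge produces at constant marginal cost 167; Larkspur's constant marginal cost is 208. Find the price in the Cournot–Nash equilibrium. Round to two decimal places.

273.33

Forge's profit: π_F = (445 - 0.5Q)q_F - (167q_F). Setting ∂π_F/∂q_F = 0: 278 - q_F - (1/2)(q_L) = 0.
Larkspur's first-order condition: 237 - q_L - (1/2)(q_F) = 0.
Best responses: q_F = (278 - (1/2)q_L), q_L = (237 - (1/2)q_F).
Solving the pair: q_F = 638/3, q_L = 392/3.
Total output Q = 1030/3, so price P = 445 - (1/2)·(1030/3) = 820/3.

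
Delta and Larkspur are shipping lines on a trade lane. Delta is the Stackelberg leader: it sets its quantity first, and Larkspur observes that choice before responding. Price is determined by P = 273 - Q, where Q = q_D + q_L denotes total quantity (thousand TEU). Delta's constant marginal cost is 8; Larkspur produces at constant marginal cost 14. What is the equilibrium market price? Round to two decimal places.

The follower Larkspur best-responds to any q_D: π_L = (273 - Q)q_L - 14q_L.
Follower FOC: 259 - q_D - 2q_L = 0, so q_L(q_D) = (259 - q_D)/2.
Delta substitutes q_L(q_D) into its own profit: π_D = q_D(273 - q_D - (259 - q_D)/2) - 8q_D = (287/2 - (1/2)q_D)q_D - 8q_D.
Leader FOC: 271/2 - q_D = 0, so q_D = 271/2.
Then q_L = (259 - 271/2)/2 = 247/4.
Total output Q = 789/4, so price P = 273 - 789/4 = 303/4.

75.75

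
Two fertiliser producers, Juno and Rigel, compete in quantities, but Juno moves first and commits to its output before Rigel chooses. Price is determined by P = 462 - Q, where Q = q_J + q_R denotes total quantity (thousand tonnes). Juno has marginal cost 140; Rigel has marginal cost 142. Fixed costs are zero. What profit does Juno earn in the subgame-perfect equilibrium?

The follower Rigel best-responds to any q_J: π_R = (462 - Q)q_R - 142q_R.
Setting the follower's marginal profit to zero, 320 - q_J - 2q_R = 0, i.e. q_R = (320 - q_J)/2.
The leader anticipates this reaction. Substituting into P = 462 - Q gives P = 302 - (1/2)q_J, so π_J = (302 - (1/2)q_J)q_J - 140q_J.
The leader's first-order condition 162 - q_J = 0 yields q_J = 162.
Then q_R = (320 - 162)/2 = 79.
Price P = 462 - 241 = 221.
Juno's profit: (221 - 140)·162 = 13122.

13122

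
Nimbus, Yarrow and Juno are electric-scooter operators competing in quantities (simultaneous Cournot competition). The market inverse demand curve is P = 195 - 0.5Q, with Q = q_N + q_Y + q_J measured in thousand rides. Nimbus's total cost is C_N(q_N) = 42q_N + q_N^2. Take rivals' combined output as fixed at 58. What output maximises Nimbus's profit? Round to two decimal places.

With rivals' combined output fixed at 58, Nimbus's profit is π_N = (195 - (1/2)·58 - (1/2)q_N)q_N - (42q_N + q_N²) = (166 - (1/2)q_N)q_N - (42q_N + q_N²).
∂π_N/∂q_N = 124 - 3q_N = 0, so q_N = 124/3.

41.33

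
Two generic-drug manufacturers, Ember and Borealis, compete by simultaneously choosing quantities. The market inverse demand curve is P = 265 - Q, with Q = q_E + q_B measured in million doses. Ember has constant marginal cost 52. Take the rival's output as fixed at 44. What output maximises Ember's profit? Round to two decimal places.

With the rival's output fixed at 44, Ember's profit is π_E = (265 - 44 - q_E)q_E - (52q_E) = (221 - q_E)q_E - (52q_E).
∂π_E/∂q_E = 169 - 2q_E = 0, so q_E = 169/2.

84.50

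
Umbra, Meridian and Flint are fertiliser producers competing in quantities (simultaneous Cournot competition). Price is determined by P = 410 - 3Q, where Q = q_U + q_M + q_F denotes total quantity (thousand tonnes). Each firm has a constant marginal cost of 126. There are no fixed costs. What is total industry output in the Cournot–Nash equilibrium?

A representative firm's profit is π_i = q_i(410 - 3Q) - 126q_i.
First-order condition (treating rivals' output as given): 284 - 6q_i - 3·Σ_{j≠i} q_j = 0.
By symmetry each firm produces the same amount; substituting Σ_{j≠i} q_j = 2q_i yields q_i = 284/12 = 71/3.
Total output Q = 71/3 + 71/3 + 71/3 = 71.

71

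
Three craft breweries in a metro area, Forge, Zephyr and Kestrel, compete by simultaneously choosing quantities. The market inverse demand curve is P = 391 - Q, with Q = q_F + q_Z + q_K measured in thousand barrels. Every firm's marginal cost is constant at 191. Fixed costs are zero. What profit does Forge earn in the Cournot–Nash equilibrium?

2500

Each firm earns π_i = (391 - Q)q_i - 191q_i.
First-order condition (treating rivals' output as given): 200 - 2q_i - Σ_{j≠i} q_j = 0.
With identical firms every q_j equals q_i, so Σ_{j≠i} q_j = 2q_i and 200 = 4q_i, giving q_i = 50.
Price P = 391 - 150 = 241.
Forge's profit: (241 - 191)·50 = 2500.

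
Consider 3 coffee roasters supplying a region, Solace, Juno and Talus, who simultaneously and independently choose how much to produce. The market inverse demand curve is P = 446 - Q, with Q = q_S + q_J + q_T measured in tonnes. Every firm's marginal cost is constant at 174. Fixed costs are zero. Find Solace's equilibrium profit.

4624

Each firm earns π_i = (446 - Q)q_i - 174q_i.
First-order condition (treating rivals' output as given): 272 - 2q_i - Σ_{j≠i} q_j = 0.
With identical firms every q_j equals q_i, so Σ_{j≠i} q_j = 2q_i and 272 = 4q_i, giving q_i = 68.
Price P = 446 - 204 = 242.
Solace's profit: (242 - 174)·68 = 4624.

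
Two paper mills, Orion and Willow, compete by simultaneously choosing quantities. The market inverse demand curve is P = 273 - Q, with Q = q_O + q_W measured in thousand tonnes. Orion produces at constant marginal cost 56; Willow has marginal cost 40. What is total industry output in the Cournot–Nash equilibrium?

Orion's profit: π_O = (273 - Q)q_O - (56q_O). Setting ∂π_O/∂q_O = 0: 217 - 2q_O - (q_W) = 0.
Willow's first-order condition: 233 - 2q_W - (q_O) = 0.
Rearranging gives the reaction functions q_O = (217 - q_W)/2 and q_W = (233 - q_O)/2.
Substituting one into the other gives q_O = 67 and q_W = 83.
Total output Q = 67 + 83 = 150.

150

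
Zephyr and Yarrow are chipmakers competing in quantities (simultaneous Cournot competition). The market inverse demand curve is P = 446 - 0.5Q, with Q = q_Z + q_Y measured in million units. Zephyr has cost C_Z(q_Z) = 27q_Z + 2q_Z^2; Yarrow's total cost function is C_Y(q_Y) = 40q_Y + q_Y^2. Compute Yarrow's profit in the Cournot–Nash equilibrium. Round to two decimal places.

22850.13

Zephyr's profit: π_Z = (446 - 0.5Q)q_Z - (27q_Z + 2q_Z²). Setting ∂π_Z/∂q_Z = 0: 419 - 5q_Z - (1/2)(q_Y) = 0.
Yarrow's profit: π_Y = (446 - 0.5Q)q_Y - (40q_Y + q_Y²). Setting ∂π_Y/∂q_Y = 0: 406 - 3q_Y - (1/2)(q_Z) = 0.
Rearranging gives the reaction functions q_Z = (419 - (1/2)q_Y)/5 and q_Y = (406 - (1/2)q_Z)/3.
Substituting one into the other gives q_Z = 71.4576 and q_Y = 123.4237.
Price P = 446 - (1/2)·194.8814 = 348.5593.
Yarrow's profit: 348.5593·123.4237 - 40·123.4237 - 123.4237² = 22850.1253.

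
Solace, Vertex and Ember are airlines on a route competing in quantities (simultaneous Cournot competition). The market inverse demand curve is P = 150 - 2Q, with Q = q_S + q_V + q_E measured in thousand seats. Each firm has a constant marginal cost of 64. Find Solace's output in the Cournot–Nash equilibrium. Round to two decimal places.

Each firm earns π_i = (150 - 2Q)q_i - 64q_i.
Setting ∂π_i/∂q_i = 0 with rivals' quantities fixed: 86 - 4q_i - 2·Σ_{j≠i} q_j = 0.
With identical firms every q_j equals q_i, so Σ_{j≠i} q_j = 2q_i and 86 = 8q_i, giving q_i = 43/4.

10.75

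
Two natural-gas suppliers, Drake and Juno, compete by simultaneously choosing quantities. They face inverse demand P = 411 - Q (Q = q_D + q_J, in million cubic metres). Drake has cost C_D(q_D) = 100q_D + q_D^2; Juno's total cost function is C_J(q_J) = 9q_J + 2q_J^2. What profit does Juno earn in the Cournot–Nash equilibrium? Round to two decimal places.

9539.94

Drake's profit: π_D = (411 - Q)q_D - (100q_D + q_D²). Setting ∂π_D/∂q_D = 0: 311 - 4q_D - (q_J) = 0.
Juno's first-order condition: 402 - 6q_J - (q_D) = 0.
Best responses: q_D = (311 - q_J)/4, q_J = (402 - q_D)/6.
Substituting one into the other gives q_D = 1464/23 and q_J = 1297/23.
Price P = 411 - 120.0435 = 290.9565.
Juno's profit: 290.9565·(1297/23) - 9·(1297/23) - 2(1297/23)² = 9539.9376.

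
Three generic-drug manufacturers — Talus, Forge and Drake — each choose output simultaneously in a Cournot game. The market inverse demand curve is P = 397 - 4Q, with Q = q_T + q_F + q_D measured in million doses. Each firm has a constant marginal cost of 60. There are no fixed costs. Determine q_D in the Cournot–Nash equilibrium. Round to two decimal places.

A representative firm's profit is π_i = q_i(397 - 4Q) - 60q_i.
Setting ∂π_i/∂q_i = 0 with rivals' quantities fixed: 337 - 8q_i - 4·Σ_{j≠i} q_j = 0.
By symmetry each firm produces the same amount; substituting Σ_{j≠i} q_j = 2q_i yields q_i = 337/16.

21.06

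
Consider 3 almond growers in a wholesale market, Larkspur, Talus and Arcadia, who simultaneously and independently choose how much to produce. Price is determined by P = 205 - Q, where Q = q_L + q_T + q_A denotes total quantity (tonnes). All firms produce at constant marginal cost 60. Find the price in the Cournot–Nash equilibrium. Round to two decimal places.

Each firm earns π_i = (205 - Q)q_i - 60q_i.
First-order condition (treating rivals' output as given): 145 - 2q_i - Σ_{j≠i} q_j = 0.
With identical firms every q_j equals q_i, so Σ_{j≠i} q_j = 2q_i and 145 = 4q_i, giving q_i = 145/4.
Total output Q = 435/4, so price P = 205 - 435/4 = 385/4.

96.25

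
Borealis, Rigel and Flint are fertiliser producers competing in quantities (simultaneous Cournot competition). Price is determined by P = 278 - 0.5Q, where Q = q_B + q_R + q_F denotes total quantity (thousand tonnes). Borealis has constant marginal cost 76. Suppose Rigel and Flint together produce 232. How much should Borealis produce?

86

With rivals' combined output fixed at 232, Borealis's profit is π_B = (278 - (1/2)·232 - (1/2)q_B)q_B - (76q_B) = (162 - (1/2)q_B)q_B - (76q_B).
∂π_B/∂q_B = 86 - q_B = 0, so q_B = 86.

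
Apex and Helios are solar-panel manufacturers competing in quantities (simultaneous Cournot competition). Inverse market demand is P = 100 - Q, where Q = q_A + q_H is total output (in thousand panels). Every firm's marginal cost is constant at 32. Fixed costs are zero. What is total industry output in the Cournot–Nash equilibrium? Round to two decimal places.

45.33

A representative firm's profit is π_i = q_i(100 - Q) - 32q_i.
First-order condition (treating rivals' output as given): 68 - 2q_i - q_j = 0.
With identical firms every q_j equals q_i, so q_j = q_i and 68 = 3q_i, giving q_i = 68/3.
Total output Q = 68/3 + 68/3 = 136/3.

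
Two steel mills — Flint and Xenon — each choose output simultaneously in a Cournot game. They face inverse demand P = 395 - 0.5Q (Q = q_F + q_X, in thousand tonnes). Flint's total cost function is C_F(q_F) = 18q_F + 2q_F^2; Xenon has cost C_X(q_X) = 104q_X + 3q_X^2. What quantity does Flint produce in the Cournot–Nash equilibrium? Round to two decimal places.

71.76

Flint's profit: π_F = (395 - 0.5Q)q_F - (18q_F + 2q_F²). Setting ∂π_F/∂q_F = 0: 377 - 5q_F - (1/2)(q_X) = 0.
Xenon's profit: π_X = (395 - 0.5Q)q_X - (104q_X + 3q_X²). Setting ∂π_X/∂q_X = 0: 291 - 7q_X - (1/2)(q_F) = 0.
Rearranging gives the reaction functions q_F = (377 - (1/2)q_X)/5 and q_X = (291 - (1/2)q_F)/7.
Solving the pair: q_F = 71.7554, q_X = 36.4460.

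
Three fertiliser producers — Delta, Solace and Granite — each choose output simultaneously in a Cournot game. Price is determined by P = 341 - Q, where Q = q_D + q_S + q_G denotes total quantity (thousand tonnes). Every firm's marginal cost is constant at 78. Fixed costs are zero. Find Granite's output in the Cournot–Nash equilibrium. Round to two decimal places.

65.75

Each firm earns π_i = (341 - Q)q_i - 78q_i.
First-order condition (treating rivals' output as given): 263 - 2q_i - Σ_{j≠i} q_j = 0.
By symmetry each firm produces the same amount; substituting Σ_{j≠i} q_j = 2q_i yields q_i = 263/4.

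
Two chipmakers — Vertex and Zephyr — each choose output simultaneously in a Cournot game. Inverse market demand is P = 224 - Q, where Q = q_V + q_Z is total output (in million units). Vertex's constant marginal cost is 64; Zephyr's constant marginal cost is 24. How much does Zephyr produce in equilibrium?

Vertex's profit: π_V = (224 - Q)q_V - (64q_V). Setting ∂π_V/∂q_V = 0: 160 - 2q_V - (q_Z) = 0.
Zephyr's first-order condition: 200 - 2q_Z - (q_V) = 0.
So q_V = (160 - q_Z)/2 and q_Z = (200 - q_V)/2.
Substituting one into the other gives q_V = 40 and q_Z = 80.

80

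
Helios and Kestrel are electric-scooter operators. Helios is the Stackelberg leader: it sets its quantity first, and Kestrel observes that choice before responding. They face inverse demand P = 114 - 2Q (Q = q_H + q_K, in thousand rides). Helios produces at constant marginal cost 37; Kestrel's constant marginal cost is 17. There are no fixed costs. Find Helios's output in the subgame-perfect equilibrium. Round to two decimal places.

The follower Kestrel best-responds to any q_H: π_K = (114 - 2Q)q_K - 17q_K.
∂π_K/∂q_K = 97 - 2q_H - 4q_K = 0 gives the reaction function q_K = (97 - 2q_H)/4.
Helios substitutes q_K(q_H) into its own profit: π_H = q_H(114 - 2q_H - (97 - 2q_H)/2) - 37q_H = (131/2 - q_H)q_H - 37q_H.
Maximising: ∂π_H/∂q_H = 57/2 - 2q_H = 0, giving q_H = 57/4.
Then q_K = (97 - 2·(57/4))/4 = 137/8.

14.25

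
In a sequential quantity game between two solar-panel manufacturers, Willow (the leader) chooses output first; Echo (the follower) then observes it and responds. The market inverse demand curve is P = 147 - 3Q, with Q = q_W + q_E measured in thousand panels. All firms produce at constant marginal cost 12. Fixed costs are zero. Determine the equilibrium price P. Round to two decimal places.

The follower Echo best-responds to any q_W: π_E = (147 - 3Q)q_E - 12q_E.
Follower FOC: 135 - 3q_W - 6q_E = 0, so q_E(q_W) = (135 - 3q_W)/6.
The leader anticipates this reaction. Substituting into P = 147 - 3Q gives P = 159/2 - (3/2)q_W, so π_W = (159/2 - (3/2)q_W)q_W - 12q_W.
Maximising: ∂π_W/∂q_W = 135/2 - 3q_W = 0, giving q_W = 45/2.
Then q_E = (135 - 3·(45/2))/6 = 45/4.
Total output Q = 135/4, so price P = 147 - 3·(135/4) = 183/4.

45.75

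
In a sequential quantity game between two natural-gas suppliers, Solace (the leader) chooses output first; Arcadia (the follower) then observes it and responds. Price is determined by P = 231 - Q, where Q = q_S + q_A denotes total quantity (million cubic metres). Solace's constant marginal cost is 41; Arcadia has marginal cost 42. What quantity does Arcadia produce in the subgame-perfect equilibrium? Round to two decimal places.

46.75

Solve by backward induction. Given q_S, the follower Arcadia maximises π_A = (231 - q_S - q_A)q_A - 42q_A.
∂π_A/∂q_A = 189 - q_S - 2q_A = 0 gives the reaction function q_A = (189 - q_S)/2.
Solace substitutes q_A(q_S) into its own profit: π_S = q_S(231 - q_S - (189 - q_S)/2) - 41q_S = (273/2 - (1/2)q_S)q_S - 41q_S.
Maximising: ∂π_S/∂q_S = 191/2 - q_S = 0, giving q_S = 191/2.
Then q_A = (189 - 191/2)/2 = 187/4.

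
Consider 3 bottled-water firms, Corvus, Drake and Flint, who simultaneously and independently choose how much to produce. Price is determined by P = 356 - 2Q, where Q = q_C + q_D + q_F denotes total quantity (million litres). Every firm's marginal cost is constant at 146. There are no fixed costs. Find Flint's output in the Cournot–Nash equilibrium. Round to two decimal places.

Each firm earns π_i = (356 - 2Q)q_i - 146q_i.
First-order condition (treating rivals' output as given): 210 - 4q_i - 2·Σ_{j≠i} q_j = 0.
By symmetry each firm produces the same amount; substituting Σ_{j≠i} q_j = 2q_i yields q_i = 210/8 = 105/4.

26.25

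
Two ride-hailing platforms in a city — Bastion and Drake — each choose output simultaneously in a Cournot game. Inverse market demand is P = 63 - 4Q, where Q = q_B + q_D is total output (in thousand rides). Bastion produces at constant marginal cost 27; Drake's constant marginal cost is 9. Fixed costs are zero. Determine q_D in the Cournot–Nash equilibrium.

Bastion's profit: π_B = (63 - 4Q)q_B - (27q_B). Setting ∂π_B/∂q_B = 0: 36 - 8q_B - 4(q_D) = 0.
Drake's profit: π_D = (63 - 4Q)q_D - (9q_D). Setting ∂π_D/∂q_D = 0: 54 - 8q_D - 4(q_B) = 0.
Rearranging gives the reaction functions q_B = (36 - 4q_D)/8 and q_D = (54 - 4q_B)/8.
Solving the pair: q_B = 3/2, q_D = 6.

6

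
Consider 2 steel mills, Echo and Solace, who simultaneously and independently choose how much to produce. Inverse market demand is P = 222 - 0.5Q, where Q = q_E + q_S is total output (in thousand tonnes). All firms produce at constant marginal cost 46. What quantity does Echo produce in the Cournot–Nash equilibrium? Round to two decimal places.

A representative firm's profit is π_i = q_i(222 - 0.5Q) - 46q_i.
First-order condition (treating rivals' output as given): 176 - q_i - (1/2)q_j = 0.
By symmetry each firm produces the same amount; substituting q_j = q_i yields q_i = 176/(3/2) = 352/3.

117.33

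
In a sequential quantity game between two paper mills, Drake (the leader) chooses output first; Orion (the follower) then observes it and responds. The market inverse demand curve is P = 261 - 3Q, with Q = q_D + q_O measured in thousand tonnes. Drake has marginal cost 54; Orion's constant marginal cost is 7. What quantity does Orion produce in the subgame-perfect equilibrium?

Solve by backward induction. Given q_D, the follower Orion maximises π_O = (261 - 3q_D - 3q_O)q_O - 7q_O.
Follower FOC: 254 - 3q_D - 6q_O = 0, so q_O(q_D) = (254 - 3q_D)/6.
Drake substitutes q_O(q_D) into its own profit: π_D = q_D(261 - 3q_D - (254 - 3q_D)/2) - 54q_D = (134 - (3/2)q_D)q_D - 54q_D.
Maximising: ∂π_D/∂q_D = 80 - 3q_D = 0, giving q_D = 80/3.
Then q_O = (254 - 3·(80/3))/6 = 29.

29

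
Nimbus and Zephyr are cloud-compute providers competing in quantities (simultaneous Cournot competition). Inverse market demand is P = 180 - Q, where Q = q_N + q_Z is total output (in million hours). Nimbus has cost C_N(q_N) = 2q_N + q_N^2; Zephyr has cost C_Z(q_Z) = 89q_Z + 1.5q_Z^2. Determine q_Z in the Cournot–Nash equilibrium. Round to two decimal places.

Nimbus's profit: π_N = (180 - Q)q_N - (2q_N + q_N²). Setting ∂π_N/∂q_N = 0: 178 - 4q_N - (q_Z) = 0.
Zephyr's profit: π_Z = (180 - Q)q_Z - (89q_Z + (3/2)q_Z²). Setting ∂π_Z/∂q_Z = 0: 91 - 5q_Z - (q_N) = 0.
Best responses: q_N = (178 - q_Z)/4, q_Z = (91 - q_N)/5.
Solving the pair: q_N = 799/19, q_Z = 186/19.

9.79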